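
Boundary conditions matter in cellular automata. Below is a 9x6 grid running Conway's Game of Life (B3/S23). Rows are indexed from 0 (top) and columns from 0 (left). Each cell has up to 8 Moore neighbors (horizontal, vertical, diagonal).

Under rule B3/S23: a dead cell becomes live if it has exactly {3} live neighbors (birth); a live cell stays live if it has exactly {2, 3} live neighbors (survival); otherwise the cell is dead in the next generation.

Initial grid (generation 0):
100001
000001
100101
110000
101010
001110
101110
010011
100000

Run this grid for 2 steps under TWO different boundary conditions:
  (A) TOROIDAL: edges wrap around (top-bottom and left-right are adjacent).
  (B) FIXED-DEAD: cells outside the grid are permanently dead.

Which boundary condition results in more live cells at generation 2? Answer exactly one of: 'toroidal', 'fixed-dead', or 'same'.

Answer: toroidal

Derivation:
Under TOROIDAL boundary, generation 2:
100001
000010
001011
101000
011011
010001
010000
111101
011110
Population = 24

Under FIXED-DEAD boundary, generation 2:
000000
000000
111011
101011
001011
000000
010011
010000
010000
Population = 17

Comparison: toroidal=24, fixed-dead=17 -> toroidal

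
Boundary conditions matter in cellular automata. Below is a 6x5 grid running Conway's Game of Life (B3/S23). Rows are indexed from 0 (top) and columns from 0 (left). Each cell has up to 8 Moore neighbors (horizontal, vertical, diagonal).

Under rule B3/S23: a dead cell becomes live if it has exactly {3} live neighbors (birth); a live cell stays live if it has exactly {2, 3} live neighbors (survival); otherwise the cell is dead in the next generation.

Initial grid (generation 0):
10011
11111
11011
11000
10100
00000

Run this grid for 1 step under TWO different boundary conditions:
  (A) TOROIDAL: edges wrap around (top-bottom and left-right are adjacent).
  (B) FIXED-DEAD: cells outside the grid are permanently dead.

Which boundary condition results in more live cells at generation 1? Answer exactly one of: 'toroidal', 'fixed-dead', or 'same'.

Under TOROIDAL boundary, generation 1:
00000
00000
00000
00010
10000
11010
Population = 5

Under FIXED-DEAD boundary, generation 1:
10001
00000
00001
00010
10000
00000
Population = 5

Comparison: toroidal=5, fixed-dead=5 -> same

Answer: same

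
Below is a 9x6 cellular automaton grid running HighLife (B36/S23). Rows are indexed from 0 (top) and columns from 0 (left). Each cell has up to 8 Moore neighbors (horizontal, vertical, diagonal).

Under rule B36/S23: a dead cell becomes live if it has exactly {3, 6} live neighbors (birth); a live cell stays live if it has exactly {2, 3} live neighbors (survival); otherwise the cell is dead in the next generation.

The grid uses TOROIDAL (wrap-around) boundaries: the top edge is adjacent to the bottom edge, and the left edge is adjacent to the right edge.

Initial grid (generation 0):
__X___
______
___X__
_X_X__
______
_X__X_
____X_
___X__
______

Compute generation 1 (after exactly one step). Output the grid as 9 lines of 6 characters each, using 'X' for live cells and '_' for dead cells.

Simulating step by step:
Generation 0 (given above): 8 live cells
Generation 1: 5 live cells
(generation 1 grid is the final answer)

Answer: ______
______
__X___
__X___
__X___
______
___XX_
______
______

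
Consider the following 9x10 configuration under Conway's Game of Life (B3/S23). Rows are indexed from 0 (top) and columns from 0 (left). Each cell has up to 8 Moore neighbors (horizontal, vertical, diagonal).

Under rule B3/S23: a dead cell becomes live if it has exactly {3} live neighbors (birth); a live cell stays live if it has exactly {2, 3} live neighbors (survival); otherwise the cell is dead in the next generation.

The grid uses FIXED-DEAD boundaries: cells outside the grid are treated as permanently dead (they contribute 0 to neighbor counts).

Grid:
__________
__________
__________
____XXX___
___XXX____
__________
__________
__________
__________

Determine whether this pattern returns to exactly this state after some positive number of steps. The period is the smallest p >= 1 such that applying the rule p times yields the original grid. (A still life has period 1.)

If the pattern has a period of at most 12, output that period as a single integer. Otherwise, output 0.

Simulating and comparing each generation to the original:
Gen 0 (original, given above): 6 live cells
Gen 1: 6 live cells, differs from original
Gen 2: 6 live cells, MATCHES original -> period = 2

Answer: 2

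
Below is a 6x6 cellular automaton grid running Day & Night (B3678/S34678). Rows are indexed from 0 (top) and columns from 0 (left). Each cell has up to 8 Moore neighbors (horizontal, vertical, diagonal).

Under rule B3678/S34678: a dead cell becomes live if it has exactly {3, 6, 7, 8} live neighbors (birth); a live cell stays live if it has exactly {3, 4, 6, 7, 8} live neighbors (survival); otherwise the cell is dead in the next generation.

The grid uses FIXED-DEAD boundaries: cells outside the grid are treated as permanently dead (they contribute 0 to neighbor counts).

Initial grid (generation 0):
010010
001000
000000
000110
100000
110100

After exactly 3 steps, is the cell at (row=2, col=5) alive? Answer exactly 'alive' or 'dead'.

Answer: dead

Derivation:
Simulating step by step:
Generation 0 (given above): 9 live cells
Generation 1: 5 live cells
000000
000000
000100
000000
011110
000000
Generation 2: 3 live cells
000000
000000
000000
000010
000000
001100
Generation 3: 1 live cells
000000
000000
000000
000000
000100
000000

Cell (2,5) at generation 3: 0 -> dead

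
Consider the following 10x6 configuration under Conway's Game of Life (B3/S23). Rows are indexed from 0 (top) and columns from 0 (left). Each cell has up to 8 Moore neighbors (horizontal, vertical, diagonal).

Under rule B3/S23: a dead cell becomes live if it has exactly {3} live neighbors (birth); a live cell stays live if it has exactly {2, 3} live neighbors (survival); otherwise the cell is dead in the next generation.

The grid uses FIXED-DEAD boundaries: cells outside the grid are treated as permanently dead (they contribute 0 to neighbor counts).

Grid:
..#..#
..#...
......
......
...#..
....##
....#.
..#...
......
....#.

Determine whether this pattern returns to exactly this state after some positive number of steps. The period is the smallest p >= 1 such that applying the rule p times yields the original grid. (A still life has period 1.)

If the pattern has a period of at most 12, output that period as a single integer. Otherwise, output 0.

Answer: 0

Derivation:
Simulating and comparing each generation to the original:
Gen 0 (original, given above): 9 live cells
Gen 1: 7 live cells, differs from original
Gen 2: 6 live cells, differs from original
Gen 3: 6 live cells, differs from original
Gen 4: 8 live cells, differs from original
Gen 5: 7 live cells, differs from original
Gen 6: 8 live cells, differs from original
Gen 7: 9 live cells, differs from original
Gen 8: 10 live cells, differs from original
Gen 9: 12 live cells, differs from original
Gen 10: 11 live cells, differs from original
Gen 11: 16 live cells, differs from original
Gen 12: 15 live cells, differs from original
No period found within 12 steps.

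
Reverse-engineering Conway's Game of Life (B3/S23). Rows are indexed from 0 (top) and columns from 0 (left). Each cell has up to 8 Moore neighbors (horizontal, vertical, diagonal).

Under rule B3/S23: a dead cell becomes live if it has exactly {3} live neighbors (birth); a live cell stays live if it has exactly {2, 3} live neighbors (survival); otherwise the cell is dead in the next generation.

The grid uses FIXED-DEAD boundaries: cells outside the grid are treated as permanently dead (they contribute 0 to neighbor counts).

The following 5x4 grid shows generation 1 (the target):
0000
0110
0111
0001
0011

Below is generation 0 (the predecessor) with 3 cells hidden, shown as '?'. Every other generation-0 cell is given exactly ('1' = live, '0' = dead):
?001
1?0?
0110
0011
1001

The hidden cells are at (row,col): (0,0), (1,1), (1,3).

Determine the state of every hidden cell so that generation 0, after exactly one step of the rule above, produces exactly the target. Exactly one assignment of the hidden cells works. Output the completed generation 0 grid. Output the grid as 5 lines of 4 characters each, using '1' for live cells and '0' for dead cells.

Answer: 0001
1000
0110
0011
1001

Derivation:
Hidden generation-0 cells (in order): (0,0), (1,1), (1,3).
A hidden cell only influences target cells in its own 3x3 neighborhood. Try each of the 2^3 = 8 assignments, step the completed generation 0 forward once under B3/S23, and compare with the target:
  (0,0)=0 (1,1)=0 (1,3)=0 -> step reproduces the target at every cell -> ACCEPT
  (0,0)=0 (1,1)=0 (1,3)=1 -> step gives (1,2)='0' but target has '1' -> reject
  (0,0)=0 (1,1)=1 (1,3)=0 -> step gives (1,0)='1' but target has '0' -> reject
  (0,0)=0 (1,1)=1 (1,3)=1 -> step gives (0,2)='1' but target has '0' -> reject
  (0,0)=1 (1,1)=0 (1,3)=0 -> step gives (1,0)='1' but target has '0' -> reject
  (0,0)=1 (1,1)=0 (1,3)=1 -> step gives (1,0)='1' but target has '0' -> reject
  (0,0)=1 (1,1)=1 (1,3)=0 -> step gives (0,0)='1' but target has '0' -> reject
  (0,0)=1 (1,1)=1 (1,3)=1 -> step gives (0,0)='1' but target has '0' -> reject
Unique solution: (0,0)=dead, (1,1)=dead, (1,3)=dead.
Check: live-neighbor counts of every cell in the completed generation 0:
1110
1332
2333
2443
0232
Applying B3/S23 to generation 0 with these counts gives:
0000
0110
0111
0001
0011
which matches the target exactly.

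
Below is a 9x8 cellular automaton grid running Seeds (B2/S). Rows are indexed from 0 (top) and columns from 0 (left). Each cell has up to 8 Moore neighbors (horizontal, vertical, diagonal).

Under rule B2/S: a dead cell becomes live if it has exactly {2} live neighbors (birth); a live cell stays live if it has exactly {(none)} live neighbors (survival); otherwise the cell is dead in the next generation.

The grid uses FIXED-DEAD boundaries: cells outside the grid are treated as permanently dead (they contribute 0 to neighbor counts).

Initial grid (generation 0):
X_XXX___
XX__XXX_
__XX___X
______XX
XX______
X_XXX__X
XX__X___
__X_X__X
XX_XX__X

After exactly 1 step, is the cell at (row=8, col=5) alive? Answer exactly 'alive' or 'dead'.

Answer: alive

Derivation:
Simulating step by step:
Generation 0 (given above): 32 live cells
Generation 1: 13 live cells
______X_
_______X
X_______
X__X____
____XX__
_____X__
______XX
______X_
_____XX_

Cell (8,5) at generation 1: 1 -> alive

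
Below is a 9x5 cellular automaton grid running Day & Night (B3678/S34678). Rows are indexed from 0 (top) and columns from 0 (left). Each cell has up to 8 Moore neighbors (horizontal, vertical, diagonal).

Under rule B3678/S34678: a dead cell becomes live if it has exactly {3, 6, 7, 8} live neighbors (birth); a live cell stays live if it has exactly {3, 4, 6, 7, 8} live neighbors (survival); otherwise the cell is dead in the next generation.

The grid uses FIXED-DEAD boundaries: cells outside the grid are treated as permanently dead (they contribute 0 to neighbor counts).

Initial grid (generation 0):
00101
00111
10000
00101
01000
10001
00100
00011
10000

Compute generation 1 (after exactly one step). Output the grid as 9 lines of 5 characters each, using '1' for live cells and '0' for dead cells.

Simulating step by step:
Generation 0 (given above): 15 live cells
Generation 1: 9 live cells
(generation 1 grid is the final answer)

Answer: 00000
01010
01101
01000
00010
01000
00001
00000
00000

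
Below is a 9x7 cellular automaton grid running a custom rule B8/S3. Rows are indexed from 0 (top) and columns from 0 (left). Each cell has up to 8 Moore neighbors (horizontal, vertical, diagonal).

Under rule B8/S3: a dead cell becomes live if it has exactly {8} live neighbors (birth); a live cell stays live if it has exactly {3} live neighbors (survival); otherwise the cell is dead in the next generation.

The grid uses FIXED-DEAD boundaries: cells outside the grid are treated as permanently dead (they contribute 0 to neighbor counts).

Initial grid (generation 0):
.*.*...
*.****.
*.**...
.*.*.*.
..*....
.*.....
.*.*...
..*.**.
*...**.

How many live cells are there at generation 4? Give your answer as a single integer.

Simulating step by step:
Generation 0 (given above): 23 live cells
Generation 1: 7 live cells
...*...
.......
.......
.*.*...
..*....
.......
.......
.....*.
....**.
Generation 2: 0 live cells
.......
.......
.......
.......
.......
.......
.......
.......
.......
Generation 3: 0 live cells
.......
.......
.......
.......
.......
.......
.......
.......
.......
Generation 4: 0 live cells
.......
.......
.......
.......
.......
.......
.......
.......
.......
Population at generation 4: 0

Answer: 0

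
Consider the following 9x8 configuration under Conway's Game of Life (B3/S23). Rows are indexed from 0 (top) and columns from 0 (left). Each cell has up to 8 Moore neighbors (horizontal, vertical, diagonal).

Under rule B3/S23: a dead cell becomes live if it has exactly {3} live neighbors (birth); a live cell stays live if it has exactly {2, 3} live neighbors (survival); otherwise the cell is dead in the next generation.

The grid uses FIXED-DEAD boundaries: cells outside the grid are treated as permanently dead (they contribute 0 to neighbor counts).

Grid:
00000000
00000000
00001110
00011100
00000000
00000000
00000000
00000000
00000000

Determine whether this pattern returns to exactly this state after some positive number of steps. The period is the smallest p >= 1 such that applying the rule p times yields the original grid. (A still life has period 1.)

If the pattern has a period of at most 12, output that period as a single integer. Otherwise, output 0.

Simulating and comparing each generation to the original:
Gen 0 (original, given above): 6 live cells
Gen 1: 6 live cells, differs from original
Gen 2: 6 live cells, MATCHES original -> period = 2

Answer: 2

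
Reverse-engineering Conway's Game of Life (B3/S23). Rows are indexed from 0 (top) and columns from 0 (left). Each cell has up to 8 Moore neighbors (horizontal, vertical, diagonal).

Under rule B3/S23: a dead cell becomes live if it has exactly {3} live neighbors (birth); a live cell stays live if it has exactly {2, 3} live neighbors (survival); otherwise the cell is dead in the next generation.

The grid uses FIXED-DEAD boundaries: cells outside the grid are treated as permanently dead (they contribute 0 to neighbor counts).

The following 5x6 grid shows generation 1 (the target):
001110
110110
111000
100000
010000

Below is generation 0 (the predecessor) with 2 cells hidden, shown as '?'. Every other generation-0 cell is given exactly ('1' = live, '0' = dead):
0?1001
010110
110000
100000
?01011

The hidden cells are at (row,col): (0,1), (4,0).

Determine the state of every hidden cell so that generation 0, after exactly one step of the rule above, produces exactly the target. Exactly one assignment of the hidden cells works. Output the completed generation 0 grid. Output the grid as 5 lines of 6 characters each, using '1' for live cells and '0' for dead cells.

Answer: 001001
010110
110000
100000
101011

Derivation:
Hidden generation-0 cells (in order): (0,1), (4,0).
A hidden cell only influences target cells in its own 3x3 neighborhood. Try each of the 2^2 = 4 assignments, step the completed generation 0 forward once under B3/S23, and compare with the target:
  (0,1)=0 (4,0)=0 -> step gives (4,1)='0' but target has '1' -> reject
  (0,1)=0 (4,0)=1 -> step reproduces the target at every cell -> ACCEPT
  (0,1)=1 (4,0)=0 -> step gives (0,1)='1' but target has '0' -> reject
  (0,1)=1 (4,0)=1 -> step gives (0,1)='1' but target has '0' -> reject
Unique solution: (0,1)=dead, (4,0)=live.
Check: live-neighbor counts of every cell in the completed generation 0:
122331
334222
333221
352222
130211
Applying B3/S23 to generation 0 with these counts gives:
001110
110110
111000
100000
010000
which matches the target exactly.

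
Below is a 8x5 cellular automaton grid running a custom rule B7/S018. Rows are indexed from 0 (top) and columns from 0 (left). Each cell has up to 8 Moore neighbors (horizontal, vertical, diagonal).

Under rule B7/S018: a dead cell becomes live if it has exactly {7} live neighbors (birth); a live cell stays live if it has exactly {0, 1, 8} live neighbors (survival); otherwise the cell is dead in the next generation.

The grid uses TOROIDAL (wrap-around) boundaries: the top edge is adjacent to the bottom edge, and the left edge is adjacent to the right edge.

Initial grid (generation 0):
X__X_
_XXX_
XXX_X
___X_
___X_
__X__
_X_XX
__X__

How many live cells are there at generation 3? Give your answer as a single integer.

Answer: 2

Derivation:
Simulating step by step:
Generation 0 (given above): 16 live cells
Generation 1: 2 live cells
X____
_____
_____
_____
_____
_____
____X
_____
Generation 2: 2 live cells
X____
_____
_____
_____
_____
_____
____X
_____
Generation 3: 2 live cells
X____
_____
_____
_____
_____
_____
____X
_____
Population at generation 3: 2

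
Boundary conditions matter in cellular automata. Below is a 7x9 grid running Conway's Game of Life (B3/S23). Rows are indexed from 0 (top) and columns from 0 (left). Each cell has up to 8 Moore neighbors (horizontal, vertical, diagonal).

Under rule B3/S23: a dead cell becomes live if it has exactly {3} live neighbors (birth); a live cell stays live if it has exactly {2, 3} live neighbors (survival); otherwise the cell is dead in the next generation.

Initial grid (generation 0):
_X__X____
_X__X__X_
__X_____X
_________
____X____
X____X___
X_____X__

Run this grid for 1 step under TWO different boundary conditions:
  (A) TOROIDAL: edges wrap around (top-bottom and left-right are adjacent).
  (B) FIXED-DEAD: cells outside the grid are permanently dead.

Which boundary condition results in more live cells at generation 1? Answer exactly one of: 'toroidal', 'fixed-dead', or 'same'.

Answer: toroidal

Derivation:
Under TOROIDAL boundary, generation 1:
XX___X___
XXXX_____
_________
_________
_________
_____X___
XX___X___
Population = 11

Under FIXED-DEAD boundary, generation 1:
_________
_XXX_____
_________
_________
_________
_____X___
_________
Population = 4

Comparison: toroidal=11, fixed-dead=4 -> toroidal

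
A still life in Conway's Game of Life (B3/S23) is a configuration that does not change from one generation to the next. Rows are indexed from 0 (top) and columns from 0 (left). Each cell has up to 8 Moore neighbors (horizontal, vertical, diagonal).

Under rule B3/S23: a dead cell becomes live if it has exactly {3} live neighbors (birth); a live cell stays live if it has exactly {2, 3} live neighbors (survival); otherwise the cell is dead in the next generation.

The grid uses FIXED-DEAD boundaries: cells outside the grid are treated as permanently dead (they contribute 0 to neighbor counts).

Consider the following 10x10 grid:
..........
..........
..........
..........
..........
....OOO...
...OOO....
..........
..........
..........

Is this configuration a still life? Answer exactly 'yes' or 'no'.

Compute generation 1 and compare to generation 0 (given above):
Generation 1:
..........
..........
..........
..........
.....O....
...O..O...
...O..O...
....O.....
..........
..........
Cell (4,5) differs: gen0=0 vs gen1=1 -> NOT a still life.

Answer: no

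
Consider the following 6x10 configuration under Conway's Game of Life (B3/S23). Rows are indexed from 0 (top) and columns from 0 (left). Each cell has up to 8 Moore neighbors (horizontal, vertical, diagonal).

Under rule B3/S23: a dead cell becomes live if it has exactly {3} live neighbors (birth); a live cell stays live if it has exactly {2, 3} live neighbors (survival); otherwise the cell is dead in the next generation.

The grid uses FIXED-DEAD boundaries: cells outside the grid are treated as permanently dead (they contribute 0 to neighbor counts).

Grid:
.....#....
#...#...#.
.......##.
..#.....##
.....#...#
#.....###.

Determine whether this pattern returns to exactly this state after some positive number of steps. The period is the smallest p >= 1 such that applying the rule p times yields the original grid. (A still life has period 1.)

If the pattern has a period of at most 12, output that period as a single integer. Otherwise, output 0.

Answer: 0

Derivation:
Simulating and comparing each generation to the original:
Gen 0 (original, given above): 15 live cells
Gen 1: 10 live cells, differs from original
Gen 2: 11 live cells, differs from original
Gen 3: 9 live cells, differs from original
Gen 4: 8 live cells, differs from original
Gen 5: 9 live cells, differs from original
Gen 6: 9 live cells, differs from original
Gen 7: 12 live cells, differs from original
Gen 8: 10 live cells, differs from original
Gen 9: 10 live cells, differs from original
Gen 10: 8 live cells, differs from original
Gen 11: 8 live cells, differs from original
Gen 12: 9 live cells, differs from original
No period found within 12 steps.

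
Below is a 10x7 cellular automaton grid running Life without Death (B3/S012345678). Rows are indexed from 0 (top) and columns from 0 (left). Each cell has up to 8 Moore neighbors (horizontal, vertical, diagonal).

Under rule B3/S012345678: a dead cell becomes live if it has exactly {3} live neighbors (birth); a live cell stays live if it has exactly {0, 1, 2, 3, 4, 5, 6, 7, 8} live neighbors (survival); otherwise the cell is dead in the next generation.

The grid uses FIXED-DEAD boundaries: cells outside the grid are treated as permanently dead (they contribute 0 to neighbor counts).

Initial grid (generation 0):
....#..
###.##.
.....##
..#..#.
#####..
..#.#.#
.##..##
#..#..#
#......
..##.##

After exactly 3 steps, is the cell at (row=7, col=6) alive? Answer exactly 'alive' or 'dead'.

Answer: alive

Derivation:
Simulating step by step:
Generation 0 (given above): 30 live cells
Generation 1: 48 live cells
.#.###.
#######
..##.##
..#..##
#####..
#.#.#.#
.##.###
#.##.##
#######
..##.##
Generation 2: 52 live cells
##.####
#######
..##.##
..#..##
#####.#
#.#.#.#
###.###
#.##.##
#######
..##.##
Generation 3: 52 live cells
##.####
#######
..##.##
..#..##
#####.#
#.#.#.#
###.###
#.##.##
#######
..##.##

Cell (7,6) at generation 3: 1 -> alive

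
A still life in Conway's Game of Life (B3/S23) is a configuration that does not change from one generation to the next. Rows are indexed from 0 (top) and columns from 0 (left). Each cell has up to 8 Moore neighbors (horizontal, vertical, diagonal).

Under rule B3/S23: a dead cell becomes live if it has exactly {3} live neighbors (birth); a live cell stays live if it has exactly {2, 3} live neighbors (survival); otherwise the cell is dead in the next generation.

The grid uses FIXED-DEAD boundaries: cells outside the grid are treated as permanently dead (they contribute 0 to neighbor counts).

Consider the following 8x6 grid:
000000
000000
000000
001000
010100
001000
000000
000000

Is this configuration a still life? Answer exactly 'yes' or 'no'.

Answer: yes

Derivation:
Compute generation 1 and compare to generation 0 (given above):
Generation 1:
000000
000000
000000
001000
010100
001000
000000
000000
The grids are IDENTICAL -> still life.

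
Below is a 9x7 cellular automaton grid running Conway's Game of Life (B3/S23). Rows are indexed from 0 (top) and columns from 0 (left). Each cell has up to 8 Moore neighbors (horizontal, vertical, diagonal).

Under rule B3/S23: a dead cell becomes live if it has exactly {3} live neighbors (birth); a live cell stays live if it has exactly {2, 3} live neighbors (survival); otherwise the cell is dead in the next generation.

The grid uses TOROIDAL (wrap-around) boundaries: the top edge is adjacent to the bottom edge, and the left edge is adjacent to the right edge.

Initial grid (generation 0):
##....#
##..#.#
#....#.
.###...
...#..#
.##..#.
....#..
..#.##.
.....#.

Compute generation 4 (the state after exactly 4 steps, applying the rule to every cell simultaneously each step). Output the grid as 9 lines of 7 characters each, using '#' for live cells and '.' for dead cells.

Answer: ...#.##
.....##
....###
##....#
.......
.#....#
......#
.....#.
...#.##

Derivation:
Simulating step by step:
Generation 0 (given above): 22 live cells
Generation 1: 27 live cells
.#.....
.......
...###.
#####.#
#..##..
..####.
.##.#..
...###.
##..##.
Generation 2: 21 live cells
##.....
....#..
##...##
##....#
#......
.....#.
.#.....
#.....#
####.##
Generation 3: 14 live cells
...###.
.....#.
.#...#.
.....#.
##.....
.......
#.....#
.....#.
..#..#.
Generation 4: 18 live cells
(generation 4 grid is the final answer)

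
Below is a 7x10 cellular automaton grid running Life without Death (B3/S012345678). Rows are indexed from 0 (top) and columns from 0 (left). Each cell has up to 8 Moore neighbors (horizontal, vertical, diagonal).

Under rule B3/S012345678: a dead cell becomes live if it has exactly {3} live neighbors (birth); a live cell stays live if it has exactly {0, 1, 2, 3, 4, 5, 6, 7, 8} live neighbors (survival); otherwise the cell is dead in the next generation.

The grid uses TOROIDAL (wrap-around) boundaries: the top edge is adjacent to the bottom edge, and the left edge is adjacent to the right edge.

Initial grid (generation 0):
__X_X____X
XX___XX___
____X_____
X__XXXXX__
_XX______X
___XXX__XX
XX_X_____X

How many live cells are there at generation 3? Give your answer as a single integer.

Answer: 45

Derivation:
Simulating step by step:
Generation 0 (given above): 26 live cells
Generation 1: 38 live cells
__XXXX___X
XX_XXXX___
XX_XX__X__
XXXXXXXX__
_XX____X_X
___XXX__XX
XX_X_X___X
Generation 2: 43 live cells
__XXXX___X
XX_XXXX__X
XX_XX__X_X
XXXXXXXX_X
_XX____X_X
___XXXX_XX
XX_X_XX__X
Generation 3: 45 live cells
__XXXX__XX
XX_XXXX__X
XX_XX__X_X
XXXXXXXX_X
_XX____X_X
___XXXX_XX
XX_X_XXX_X
Population at generation 3: 45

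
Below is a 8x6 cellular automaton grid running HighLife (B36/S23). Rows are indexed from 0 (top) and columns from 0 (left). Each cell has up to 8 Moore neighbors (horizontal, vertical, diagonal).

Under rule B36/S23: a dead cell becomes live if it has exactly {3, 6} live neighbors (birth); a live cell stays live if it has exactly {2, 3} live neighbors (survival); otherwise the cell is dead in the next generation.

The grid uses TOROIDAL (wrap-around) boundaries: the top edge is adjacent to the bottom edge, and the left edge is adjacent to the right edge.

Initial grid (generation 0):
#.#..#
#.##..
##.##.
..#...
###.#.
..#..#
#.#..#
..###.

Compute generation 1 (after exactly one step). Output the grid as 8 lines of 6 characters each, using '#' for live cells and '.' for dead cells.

Simulating step by step:
Generation 0 (given above): 23 live cells
Generation 1: 20 live cells
(generation 1 grid is the final answer)

Answer: #..#.#
.#....
#...##
.#..#.
#.#..#
.##.#.
#.#..#
..#.#.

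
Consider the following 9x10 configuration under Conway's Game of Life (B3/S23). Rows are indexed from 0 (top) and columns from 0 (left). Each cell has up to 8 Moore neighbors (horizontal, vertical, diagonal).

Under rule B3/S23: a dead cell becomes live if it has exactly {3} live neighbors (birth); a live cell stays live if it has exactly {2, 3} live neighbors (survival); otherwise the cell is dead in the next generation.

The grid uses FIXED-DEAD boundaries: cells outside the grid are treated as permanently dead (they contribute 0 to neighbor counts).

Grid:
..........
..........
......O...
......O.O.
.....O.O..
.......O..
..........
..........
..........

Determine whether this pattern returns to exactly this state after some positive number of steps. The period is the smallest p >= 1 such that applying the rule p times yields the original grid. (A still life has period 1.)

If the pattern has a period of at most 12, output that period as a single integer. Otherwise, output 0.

Answer: 2

Derivation:
Simulating and comparing each generation to the original:
Gen 0 (original, given above): 6 live cells
Gen 1: 6 live cells, differs from original
Gen 2: 6 live cells, MATCHES original -> period = 2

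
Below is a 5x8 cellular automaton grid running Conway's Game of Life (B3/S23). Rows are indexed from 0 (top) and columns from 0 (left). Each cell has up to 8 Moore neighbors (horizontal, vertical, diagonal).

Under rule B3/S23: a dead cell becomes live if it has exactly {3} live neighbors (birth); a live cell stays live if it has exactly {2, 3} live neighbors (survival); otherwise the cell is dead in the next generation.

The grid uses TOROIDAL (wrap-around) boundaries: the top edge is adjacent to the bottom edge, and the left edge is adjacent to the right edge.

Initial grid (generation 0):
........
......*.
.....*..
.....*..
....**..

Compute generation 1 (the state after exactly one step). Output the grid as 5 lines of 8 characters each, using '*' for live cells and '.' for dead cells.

Simulating step by step:
Generation 0 (given above): 5 live cells
Generation 1: 7 live cells
(generation 1 grid is the final answer)

Answer: .....*..
........
.....**.
.....**.
....**..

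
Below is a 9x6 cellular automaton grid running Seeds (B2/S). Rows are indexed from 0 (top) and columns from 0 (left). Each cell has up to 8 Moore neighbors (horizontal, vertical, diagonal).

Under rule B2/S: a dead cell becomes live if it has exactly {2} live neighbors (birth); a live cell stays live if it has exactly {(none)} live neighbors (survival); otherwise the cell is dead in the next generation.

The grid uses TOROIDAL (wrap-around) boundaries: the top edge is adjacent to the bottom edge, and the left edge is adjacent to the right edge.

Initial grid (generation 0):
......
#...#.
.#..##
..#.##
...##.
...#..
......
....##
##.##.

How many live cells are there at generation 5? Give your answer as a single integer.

Answer: 13

Derivation:
Simulating step by step:
Generation 0 (given above): 17 live cells
Generation 1: 11 live cells
..#...
.#.#..
..#...
.#....
......
..#...
...#.#
.##...
..#...
Generation 2: 11 live cells
......
......
#..#..
..#...
.##...
...##.
#...#.
#...#.
......
Generation 3: 9 live cells
......
......
.##...
#.....
....#.
#.....
.#....
.#.#..
.....#
Generation 4: 14 live cells
......
.##...
#.....
..##.#
##....
.#...#
......
....#.
#.#.#.
Generation 5: 13 live cells
#....#
#.....
....##
....#.
...#..
..#...
#...##
.#....
.#....
Population at generation 5: 13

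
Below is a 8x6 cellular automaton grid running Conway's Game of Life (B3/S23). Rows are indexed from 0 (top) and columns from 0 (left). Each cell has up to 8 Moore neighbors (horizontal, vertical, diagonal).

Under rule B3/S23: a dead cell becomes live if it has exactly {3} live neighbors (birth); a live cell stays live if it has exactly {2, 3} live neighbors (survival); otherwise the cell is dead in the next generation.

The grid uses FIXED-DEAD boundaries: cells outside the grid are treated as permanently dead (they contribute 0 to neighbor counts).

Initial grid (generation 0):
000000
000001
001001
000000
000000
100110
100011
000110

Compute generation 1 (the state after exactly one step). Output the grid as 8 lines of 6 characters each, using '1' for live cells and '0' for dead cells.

Simulating step by step:
Generation 0 (given above): 11 live cells
Generation 1: 7 live cells
(generation 1 grid is the final answer)

Answer: 000000
000000
000000
000000
000000
000111
000001
000111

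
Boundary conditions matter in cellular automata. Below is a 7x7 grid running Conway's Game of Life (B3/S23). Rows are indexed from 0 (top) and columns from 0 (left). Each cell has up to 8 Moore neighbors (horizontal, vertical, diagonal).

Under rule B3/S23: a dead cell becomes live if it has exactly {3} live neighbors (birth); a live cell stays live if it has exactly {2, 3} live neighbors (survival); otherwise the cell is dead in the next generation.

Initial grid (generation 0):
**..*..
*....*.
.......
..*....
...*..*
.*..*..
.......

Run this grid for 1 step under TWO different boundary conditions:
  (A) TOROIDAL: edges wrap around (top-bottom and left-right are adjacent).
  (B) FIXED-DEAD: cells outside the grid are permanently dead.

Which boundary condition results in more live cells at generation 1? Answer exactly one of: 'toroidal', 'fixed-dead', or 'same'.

Under TOROIDAL boundary, generation 1:
**....*
**....*
.......
.......
..**...
.......
**.....
Population = 10

Under FIXED-DEAD boundary, generation 1:
**.....
**.....
.......
.......
..**...
.......
.......
Population = 6

Comparison: toroidal=10, fixed-dead=6 -> toroidal

Answer: toroidal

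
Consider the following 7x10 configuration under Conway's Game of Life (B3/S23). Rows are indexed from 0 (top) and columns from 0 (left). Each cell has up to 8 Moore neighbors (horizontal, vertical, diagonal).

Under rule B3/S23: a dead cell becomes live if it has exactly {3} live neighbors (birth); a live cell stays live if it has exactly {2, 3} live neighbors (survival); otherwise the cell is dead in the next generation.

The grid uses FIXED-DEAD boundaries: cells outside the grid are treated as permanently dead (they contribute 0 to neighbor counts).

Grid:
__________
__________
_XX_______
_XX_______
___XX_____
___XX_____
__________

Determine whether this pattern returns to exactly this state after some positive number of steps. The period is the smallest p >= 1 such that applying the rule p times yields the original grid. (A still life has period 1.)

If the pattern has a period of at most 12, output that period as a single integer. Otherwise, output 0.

Simulating and comparing each generation to the original:
Gen 0 (original, given above): 8 live cells
Gen 1: 6 live cells, differs from original
Gen 2: 8 live cells, MATCHES original -> period = 2

Answer: 2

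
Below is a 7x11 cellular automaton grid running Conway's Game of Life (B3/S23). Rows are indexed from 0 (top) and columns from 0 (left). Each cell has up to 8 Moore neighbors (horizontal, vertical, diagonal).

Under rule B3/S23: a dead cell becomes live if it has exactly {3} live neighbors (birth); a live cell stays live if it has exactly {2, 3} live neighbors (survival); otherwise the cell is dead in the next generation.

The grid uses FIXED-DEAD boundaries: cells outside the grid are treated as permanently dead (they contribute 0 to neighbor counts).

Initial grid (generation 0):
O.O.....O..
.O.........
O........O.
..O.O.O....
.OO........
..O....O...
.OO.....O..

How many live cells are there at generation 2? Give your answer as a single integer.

Simulating step by step:
Generation 0 (given above): 16 live cells
Generation 1: 11 live cells
.O.........
OO.........
.O.........
..OO.......
.OO........
...O.......
.OO........
Generation 2: 11 live cells
OO.........
OOO........
OO.........
...O.......
.O.........
...O.......
..O........
Population at generation 2: 11

Answer: 11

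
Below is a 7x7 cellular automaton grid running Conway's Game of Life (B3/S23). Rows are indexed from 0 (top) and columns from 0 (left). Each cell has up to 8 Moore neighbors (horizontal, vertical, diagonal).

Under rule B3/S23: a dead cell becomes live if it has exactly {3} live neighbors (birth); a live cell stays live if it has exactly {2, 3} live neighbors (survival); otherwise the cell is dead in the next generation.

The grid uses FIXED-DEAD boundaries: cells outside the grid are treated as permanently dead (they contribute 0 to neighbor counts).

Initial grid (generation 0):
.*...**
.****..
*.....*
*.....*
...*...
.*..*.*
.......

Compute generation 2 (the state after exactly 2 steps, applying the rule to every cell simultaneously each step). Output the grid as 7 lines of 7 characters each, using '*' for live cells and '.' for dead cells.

Simulating step by step:
Generation 0 (given above): 15 live cells
Generation 1: 15 live cells
.*.***.
*****.*
*.**.*.
.......
.....*.
.......
.......
Generation 2: 8 live cells
(generation 2 grid is the final answer)

Answer: **...*.
*.....*
*....*.
....*..
.......
.......
.......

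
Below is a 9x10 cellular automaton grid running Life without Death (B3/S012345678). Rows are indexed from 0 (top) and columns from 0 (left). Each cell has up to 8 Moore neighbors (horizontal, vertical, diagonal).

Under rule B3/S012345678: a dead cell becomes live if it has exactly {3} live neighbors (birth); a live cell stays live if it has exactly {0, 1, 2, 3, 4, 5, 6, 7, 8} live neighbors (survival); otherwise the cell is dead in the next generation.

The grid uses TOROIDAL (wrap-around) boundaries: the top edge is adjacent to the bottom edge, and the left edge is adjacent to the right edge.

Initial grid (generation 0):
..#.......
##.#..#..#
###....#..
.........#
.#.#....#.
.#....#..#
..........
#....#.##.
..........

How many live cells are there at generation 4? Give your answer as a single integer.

Answer: 60

Derivation:
Simulating step by step:
Generation 0 (given above): 21 live cells
Generation 1: 34 live cells
###.......
##.#..#..#
###....##.
........##
.###....##
###...#..#
#.....####
#....#.##.
..........
Generation 2: 43 live cells
###......#
##.#..####
###....##.
...#....##
.###...###
####..#..#
#....#####
#....#.##.
#........#
Generation 3: 52 live cells
###....#.#
##.#..####
####..###.
...#....##
.####..###
#######..#
#.#.######
##...#.##.
#........#
Generation 4: 60 live cells
###...##.#
##.#..####
#####.###.
...#..#.##
.####.####
#######..#
#.#.######
##..##.##.
#.#...##.#
Population at generation 4: 60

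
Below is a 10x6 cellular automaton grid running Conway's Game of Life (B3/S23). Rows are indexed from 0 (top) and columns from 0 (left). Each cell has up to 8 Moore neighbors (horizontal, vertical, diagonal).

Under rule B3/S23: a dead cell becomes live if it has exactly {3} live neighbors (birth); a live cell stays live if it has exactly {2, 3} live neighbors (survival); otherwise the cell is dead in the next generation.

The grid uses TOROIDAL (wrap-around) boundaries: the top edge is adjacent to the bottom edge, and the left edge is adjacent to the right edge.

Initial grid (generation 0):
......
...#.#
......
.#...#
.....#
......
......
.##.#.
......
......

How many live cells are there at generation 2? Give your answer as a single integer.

Answer: 3

Derivation:
Simulating step by step:
Generation 0 (given above): 8 live cells
Generation 1: 4 live cells
......
......
#...#.
#.....
#.....
......
......
......
......
......
Generation 2: 3 live cells
......
......
.....#
##....
......
......
......
......
......
......
Population at generation 2: 3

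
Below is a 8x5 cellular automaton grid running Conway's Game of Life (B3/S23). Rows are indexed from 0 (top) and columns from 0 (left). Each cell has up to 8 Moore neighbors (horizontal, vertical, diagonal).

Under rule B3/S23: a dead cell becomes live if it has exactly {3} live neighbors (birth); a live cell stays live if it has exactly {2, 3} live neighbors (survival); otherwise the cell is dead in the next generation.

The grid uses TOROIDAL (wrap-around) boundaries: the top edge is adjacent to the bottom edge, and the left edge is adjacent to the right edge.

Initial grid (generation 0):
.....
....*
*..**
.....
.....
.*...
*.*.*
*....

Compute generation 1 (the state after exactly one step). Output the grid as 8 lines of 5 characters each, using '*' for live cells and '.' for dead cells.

Simulating step by step:
Generation 0 (given above): 9 live cells
Generation 1: 14 live cells
(generation 1 grid is the final answer)

Answer: .....
*..**
*..**
....*
.....
**...
*...*
**..*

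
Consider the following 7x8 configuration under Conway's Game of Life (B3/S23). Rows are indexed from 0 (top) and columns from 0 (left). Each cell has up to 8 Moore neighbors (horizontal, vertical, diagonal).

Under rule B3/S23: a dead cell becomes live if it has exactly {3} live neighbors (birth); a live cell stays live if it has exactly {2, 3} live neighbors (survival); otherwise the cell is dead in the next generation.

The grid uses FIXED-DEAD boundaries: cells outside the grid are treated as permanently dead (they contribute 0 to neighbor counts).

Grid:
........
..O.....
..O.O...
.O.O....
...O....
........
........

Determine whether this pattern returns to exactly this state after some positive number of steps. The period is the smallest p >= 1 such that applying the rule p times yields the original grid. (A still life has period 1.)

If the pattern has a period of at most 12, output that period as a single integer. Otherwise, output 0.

Simulating and comparing each generation to the original:
Gen 0 (original, given above): 6 live cells
Gen 1: 6 live cells, differs from original
Gen 2: 6 live cells, MATCHES original -> period = 2

Answer: 2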